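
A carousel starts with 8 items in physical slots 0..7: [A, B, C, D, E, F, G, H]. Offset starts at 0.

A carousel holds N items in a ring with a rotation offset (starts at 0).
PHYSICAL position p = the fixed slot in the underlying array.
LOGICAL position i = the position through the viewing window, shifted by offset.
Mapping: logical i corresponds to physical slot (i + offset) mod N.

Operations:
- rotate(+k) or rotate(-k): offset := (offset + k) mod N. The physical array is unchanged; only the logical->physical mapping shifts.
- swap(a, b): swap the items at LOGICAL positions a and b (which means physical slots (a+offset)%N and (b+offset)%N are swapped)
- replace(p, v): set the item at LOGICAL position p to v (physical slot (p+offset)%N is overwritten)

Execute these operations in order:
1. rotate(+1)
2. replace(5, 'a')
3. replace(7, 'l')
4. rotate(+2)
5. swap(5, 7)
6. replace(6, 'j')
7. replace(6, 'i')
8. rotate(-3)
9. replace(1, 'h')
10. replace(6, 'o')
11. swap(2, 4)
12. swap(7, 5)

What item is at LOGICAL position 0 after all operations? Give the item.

After op 1 (rotate(+1)): offset=1, physical=[A,B,C,D,E,F,G,H], logical=[B,C,D,E,F,G,H,A]
After op 2 (replace(5, 'a')): offset=1, physical=[A,B,C,D,E,F,a,H], logical=[B,C,D,E,F,a,H,A]
After op 3 (replace(7, 'l')): offset=1, physical=[l,B,C,D,E,F,a,H], logical=[B,C,D,E,F,a,H,l]
After op 4 (rotate(+2)): offset=3, physical=[l,B,C,D,E,F,a,H], logical=[D,E,F,a,H,l,B,C]
After op 5 (swap(5, 7)): offset=3, physical=[C,B,l,D,E,F,a,H], logical=[D,E,F,a,H,C,B,l]
After op 6 (replace(6, 'j')): offset=3, physical=[C,j,l,D,E,F,a,H], logical=[D,E,F,a,H,C,j,l]
After op 7 (replace(6, 'i')): offset=3, physical=[C,i,l,D,E,F,a,H], logical=[D,E,F,a,H,C,i,l]
After op 8 (rotate(-3)): offset=0, physical=[C,i,l,D,E,F,a,H], logical=[C,i,l,D,E,F,a,H]
After op 9 (replace(1, 'h')): offset=0, physical=[C,h,l,D,E,F,a,H], logical=[C,h,l,D,E,F,a,H]
After op 10 (replace(6, 'o')): offset=0, physical=[C,h,l,D,E,F,o,H], logical=[C,h,l,D,E,F,o,H]
After op 11 (swap(2, 4)): offset=0, physical=[C,h,E,D,l,F,o,H], logical=[C,h,E,D,l,F,o,H]
After op 12 (swap(7, 5)): offset=0, physical=[C,h,E,D,l,H,o,F], logical=[C,h,E,D,l,H,o,F]

Answer: C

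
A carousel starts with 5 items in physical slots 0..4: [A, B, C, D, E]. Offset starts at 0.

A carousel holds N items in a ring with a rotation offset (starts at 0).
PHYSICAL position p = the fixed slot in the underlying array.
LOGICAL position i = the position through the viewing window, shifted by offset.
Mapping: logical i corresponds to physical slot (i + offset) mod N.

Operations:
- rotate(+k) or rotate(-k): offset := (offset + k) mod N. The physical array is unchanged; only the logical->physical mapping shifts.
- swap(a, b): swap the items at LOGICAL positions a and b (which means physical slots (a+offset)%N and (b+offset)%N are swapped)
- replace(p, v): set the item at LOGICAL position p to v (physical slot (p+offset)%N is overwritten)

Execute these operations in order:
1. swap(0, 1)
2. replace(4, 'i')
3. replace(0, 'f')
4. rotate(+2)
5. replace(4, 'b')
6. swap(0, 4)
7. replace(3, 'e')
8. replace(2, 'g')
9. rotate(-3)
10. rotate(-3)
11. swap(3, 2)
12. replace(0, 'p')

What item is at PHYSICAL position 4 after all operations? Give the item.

Answer: D

Derivation:
After op 1 (swap(0, 1)): offset=0, physical=[B,A,C,D,E], logical=[B,A,C,D,E]
After op 2 (replace(4, 'i')): offset=0, physical=[B,A,C,D,i], logical=[B,A,C,D,i]
After op 3 (replace(0, 'f')): offset=0, physical=[f,A,C,D,i], logical=[f,A,C,D,i]
After op 4 (rotate(+2)): offset=2, physical=[f,A,C,D,i], logical=[C,D,i,f,A]
After op 5 (replace(4, 'b')): offset=2, physical=[f,b,C,D,i], logical=[C,D,i,f,b]
After op 6 (swap(0, 4)): offset=2, physical=[f,C,b,D,i], logical=[b,D,i,f,C]
After op 7 (replace(3, 'e')): offset=2, physical=[e,C,b,D,i], logical=[b,D,i,e,C]
After op 8 (replace(2, 'g')): offset=2, physical=[e,C,b,D,g], logical=[b,D,g,e,C]
After op 9 (rotate(-3)): offset=4, physical=[e,C,b,D,g], logical=[g,e,C,b,D]
After op 10 (rotate(-3)): offset=1, physical=[e,C,b,D,g], logical=[C,b,D,g,e]
After op 11 (swap(3, 2)): offset=1, physical=[e,C,b,g,D], logical=[C,b,g,D,e]
After op 12 (replace(0, 'p')): offset=1, physical=[e,p,b,g,D], logical=[p,b,g,D,e]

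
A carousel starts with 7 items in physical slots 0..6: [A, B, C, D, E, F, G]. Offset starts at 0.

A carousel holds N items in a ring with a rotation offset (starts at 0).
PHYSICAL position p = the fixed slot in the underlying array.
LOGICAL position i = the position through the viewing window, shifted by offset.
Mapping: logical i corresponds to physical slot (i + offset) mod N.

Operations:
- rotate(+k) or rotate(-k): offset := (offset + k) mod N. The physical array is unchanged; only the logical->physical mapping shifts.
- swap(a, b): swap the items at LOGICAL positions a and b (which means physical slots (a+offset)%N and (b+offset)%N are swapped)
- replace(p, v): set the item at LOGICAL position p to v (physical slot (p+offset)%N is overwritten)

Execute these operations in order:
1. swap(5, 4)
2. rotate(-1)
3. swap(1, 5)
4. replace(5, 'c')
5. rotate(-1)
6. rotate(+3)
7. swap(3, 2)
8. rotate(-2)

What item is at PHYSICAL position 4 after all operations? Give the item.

After op 1 (swap(5, 4)): offset=0, physical=[A,B,C,D,F,E,G], logical=[A,B,C,D,F,E,G]
After op 2 (rotate(-1)): offset=6, physical=[A,B,C,D,F,E,G], logical=[G,A,B,C,D,F,E]
After op 3 (swap(1, 5)): offset=6, physical=[F,B,C,D,A,E,G], logical=[G,F,B,C,D,A,E]
After op 4 (replace(5, 'c')): offset=6, physical=[F,B,C,D,c,E,G], logical=[G,F,B,C,D,c,E]
After op 5 (rotate(-1)): offset=5, physical=[F,B,C,D,c,E,G], logical=[E,G,F,B,C,D,c]
After op 6 (rotate(+3)): offset=1, physical=[F,B,C,D,c,E,G], logical=[B,C,D,c,E,G,F]
After op 7 (swap(3, 2)): offset=1, physical=[F,B,C,c,D,E,G], logical=[B,C,c,D,E,G,F]
After op 8 (rotate(-2)): offset=6, physical=[F,B,C,c,D,E,G], logical=[G,F,B,C,c,D,E]

Answer: D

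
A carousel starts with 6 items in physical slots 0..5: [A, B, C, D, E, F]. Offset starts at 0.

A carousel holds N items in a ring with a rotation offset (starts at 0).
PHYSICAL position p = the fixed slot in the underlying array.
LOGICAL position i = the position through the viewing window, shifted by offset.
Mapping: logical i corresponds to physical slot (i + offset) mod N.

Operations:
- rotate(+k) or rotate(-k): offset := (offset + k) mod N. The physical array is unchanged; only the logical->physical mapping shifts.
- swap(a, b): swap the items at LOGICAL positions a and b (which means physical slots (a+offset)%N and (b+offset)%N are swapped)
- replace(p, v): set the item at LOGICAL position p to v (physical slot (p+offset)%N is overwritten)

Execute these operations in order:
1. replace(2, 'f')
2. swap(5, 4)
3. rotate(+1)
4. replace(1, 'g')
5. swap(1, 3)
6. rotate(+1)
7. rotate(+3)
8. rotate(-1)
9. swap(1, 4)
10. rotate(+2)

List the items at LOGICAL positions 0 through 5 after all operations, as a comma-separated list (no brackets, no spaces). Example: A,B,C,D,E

Answer: A,B,E,D,g,F

Derivation:
After op 1 (replace(2, 'f')): offset=0, physical=[A,B,f,D,E,F], logical=[A,B,f,D,E,F]
After op 2 (swap(5, 4)): offset=0, physical=[A,B,f,D,F,E], logical=[A,B,f,D,F,E]
After op 3 (rotate(+1)): offset=1, physical=[A,B,f,D,F,E], logical=[B,f,D,F,E,A]
After op 4 (replace(1, 'g')): offset=1, physical=[A,B,g,D,F,E], logical=[B,g,D,F,E,A]
After op 5 (swap(1, 3)): offset=1, physical=[A,B,F,D,g,E], logical=[B,F,D,g,E,A]
After op 6 (rotate(+1)): offset=2, physical=[A,B,F,D,g,E], logical=[F,D,g,E,A,B]
After op 7 (rotate(+3)): offset=5, physical=[A,B,F,D,g,E], logical=[E,A,B,F,D,g]
After op 8 (rotate(-1)): offset=4, physical=[A,B,F,D,g,E], logical=[g,E,A,B,F,D]
After op 9 (swap(1, 4)): offset=4, physical=[A,B,E,D,g,F], logical=[g,F,A,B,E,D]
After op 10 (rotate(+2)): offset=0, physical=[A,B,E,D,g,F], logical=[A,B,E,D,g,F]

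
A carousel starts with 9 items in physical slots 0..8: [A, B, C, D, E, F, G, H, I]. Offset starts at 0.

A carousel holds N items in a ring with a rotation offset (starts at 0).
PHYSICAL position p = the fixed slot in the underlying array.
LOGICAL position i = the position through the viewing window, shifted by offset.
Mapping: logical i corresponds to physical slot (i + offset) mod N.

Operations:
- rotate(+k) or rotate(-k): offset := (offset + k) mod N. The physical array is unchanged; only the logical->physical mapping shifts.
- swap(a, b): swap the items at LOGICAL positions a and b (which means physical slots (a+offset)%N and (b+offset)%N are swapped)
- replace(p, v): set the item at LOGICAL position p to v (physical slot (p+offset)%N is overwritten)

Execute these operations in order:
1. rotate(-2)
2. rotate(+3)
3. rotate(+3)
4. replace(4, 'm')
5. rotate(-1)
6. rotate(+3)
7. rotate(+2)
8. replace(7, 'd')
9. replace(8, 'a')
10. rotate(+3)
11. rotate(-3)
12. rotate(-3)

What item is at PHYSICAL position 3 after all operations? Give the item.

After op 1 (rotate(-2)): offset=7, physical=[A,B,C,D,E,F,G,H,I], logical=[H,I,A,B,C,D,E,F,G]
After op 2 (rotate(+3)): offset=1, physical=[A,B,C,D,E,F,G,H,I], logical=[B,C,D,E,F,G,H,I,A]
After op 3 (rotate(+3)): offset=4, physical=[A,B,C,D,E,F,G,H,I], logical=[E,F,G,H,I,A,B,C,D]
After op 4 (replace(4, 'm')): offset=4, physical=[A,B,C,D,E,F,G,H,m], logical=[E,F,G,H,m,A,B,C,D]
After op 5 (rotate(-1)): offset=3, physical=[A,B,C,D,E,F,G,H,m], logical=[D,E,F,G,H,m,A,B,C]
After op 6 (rotate(+3)): offset=6, physical=[A,B,C,D,E,F,G,H,m], logical=[G,H,m,A,B,C,D,E,F]
After op 7 (rotate(+2)): offset=8, physical=[A,B,C,D,E,F,G,H,m], logical=[m,A,B,C,D,E,F,G,H]
After op 8 (replace(7, 'd')): offset=8, physical=[A,B,C,D,E,F,d,H,m], logical=[m,A,B,C,D,E,F,d,H]
After op 9 (replace(8, 'a')): offset=8, physical=[A,B,C,D,E,F,d,a,m], logical=[m,A,B,C,D,E,F,d,a]
After op 10 (rotate(+3)): offset=2, physical=[A,B,C,D,E,F,d,a,m], logical=[C,D,E,F,d,a,m,A,B]
After op 11 (rotate(-3)): offset=8, physical=[A,B,C,D,E,F,d,a,m], logical=[m,A,B,C,D,E,F,d,a]
After op 12 (rotate(-3)): offset=5, physical=[A,B,C,D,E,F,d,a,m], logical=[F,d,a,m,A,B,C,D,E]

Answer: D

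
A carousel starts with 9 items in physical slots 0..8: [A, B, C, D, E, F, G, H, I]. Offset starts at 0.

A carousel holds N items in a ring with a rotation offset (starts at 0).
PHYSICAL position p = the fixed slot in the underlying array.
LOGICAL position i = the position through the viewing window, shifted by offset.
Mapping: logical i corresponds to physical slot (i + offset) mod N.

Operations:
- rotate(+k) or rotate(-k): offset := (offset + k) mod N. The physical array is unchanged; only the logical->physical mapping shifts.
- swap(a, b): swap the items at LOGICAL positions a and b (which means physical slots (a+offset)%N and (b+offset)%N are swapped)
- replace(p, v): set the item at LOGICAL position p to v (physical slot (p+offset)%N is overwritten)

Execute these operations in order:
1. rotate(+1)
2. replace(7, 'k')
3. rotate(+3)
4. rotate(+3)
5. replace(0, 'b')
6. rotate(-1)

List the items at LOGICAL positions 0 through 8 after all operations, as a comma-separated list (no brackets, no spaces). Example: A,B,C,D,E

After op 1 (rotate(+1)): offset=1, physical=[A,B,C,D,E,F,G,H,I], logical=[B,C,D,E,F,G,H,I,A]
After op 2 (replace(7, 'k')): offset=1, physical=[A,B,C,D,E,F,G,H,k], logical=[B,C,D,E,F,G,H,k,A]
After op 3 (rotate(+3)): offset=4, physical=[A,B,C,D,E,F,G,H,k], logical=[E,F,G,H,k,A,B,C,D]
After op 4 (rotate(+3)): offset=7, physical=[A,B,C,D,E,F,G,H,k], logical=[H,k,A,B,C,D,E,F,G]
After op 5 (replace(0, 'b')): offset=7, physical=[A,B,C,D,E,F,G,b,k], logical=[b,k,A,B,C,D,E,F,G]
After op 6 (rotate(-1)): offset=6, physical=[A,B,C,D,E,F,G,b,k], logical=[G,b,k,A,B,C,D,E,F]

Answer: G,b,k,A,B,C,D,E,F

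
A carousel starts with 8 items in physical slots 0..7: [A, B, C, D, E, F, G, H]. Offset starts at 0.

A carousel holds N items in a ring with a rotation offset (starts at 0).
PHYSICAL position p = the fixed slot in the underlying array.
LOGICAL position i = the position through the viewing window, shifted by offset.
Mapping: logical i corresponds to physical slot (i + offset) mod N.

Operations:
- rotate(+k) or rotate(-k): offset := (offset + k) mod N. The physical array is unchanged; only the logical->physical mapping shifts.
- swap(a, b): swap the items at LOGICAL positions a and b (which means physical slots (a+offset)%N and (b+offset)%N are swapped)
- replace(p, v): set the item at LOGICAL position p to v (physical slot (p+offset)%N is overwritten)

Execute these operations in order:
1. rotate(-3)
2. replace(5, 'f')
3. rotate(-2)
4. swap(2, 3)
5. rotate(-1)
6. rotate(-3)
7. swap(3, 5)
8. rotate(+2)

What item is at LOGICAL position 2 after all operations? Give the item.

Answer: D

Derivation:
After op 1 (rotate(-3)): offset=5, physical=[A,B,C,D,E,F,G,H], logical=[F,G,H,A,B,C,D,E]
After op 2 (replace(5, 'f')): offset=5, physical=[A,B,f,D,E,F,G,H], logical=[F,G,H,A,B,f,D,E]
After op 3 (rotate(-2)): offset=3, physical=[A,B,f,D,E,F,G,H], logical=[D,E,F,G,H,A,B,f]
After op 4 (swap(2, 3)): offset=3, physical=[A,B,f,D,E,G,F,H], logical=[D,E,G,F,H,A,B,f]
After op 5 (rotate(-1)): offset=2, physical=[A,B,f,D,E,G,F,H], logical=[f,D,E,G,F,H,A,B]
After op 6 (rotate(-3)): offset=7, physical=[A,B,f,D,E,G,F,H], logical=[H,A,B,f,D,E,G,F]
After op 7 (swap(3, 5)): offset=7, physical=[A,B,E,D,f,G,F,H], logical=[H,A,B,E,D,f,G,F]
After op 8 (rotate(+2)): offset=1, physical=[A,B,E,D,f,G,F,H], logical=[B,E,D,f,G,F,H,A]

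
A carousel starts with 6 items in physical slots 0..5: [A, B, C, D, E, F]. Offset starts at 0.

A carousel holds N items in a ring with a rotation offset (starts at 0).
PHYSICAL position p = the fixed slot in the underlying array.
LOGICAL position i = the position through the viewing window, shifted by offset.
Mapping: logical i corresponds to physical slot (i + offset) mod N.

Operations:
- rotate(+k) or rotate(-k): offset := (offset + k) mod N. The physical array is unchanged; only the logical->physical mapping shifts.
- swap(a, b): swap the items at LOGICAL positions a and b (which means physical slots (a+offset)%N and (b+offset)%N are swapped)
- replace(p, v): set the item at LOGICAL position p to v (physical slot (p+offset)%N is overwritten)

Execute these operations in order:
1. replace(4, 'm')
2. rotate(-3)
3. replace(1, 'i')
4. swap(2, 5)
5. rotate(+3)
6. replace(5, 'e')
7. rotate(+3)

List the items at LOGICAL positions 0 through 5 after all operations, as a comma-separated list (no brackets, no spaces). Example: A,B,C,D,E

After op 1 (replace(4, 'm')): offset=0, physical=[A,B,C,D,m,F], logical=[A,B,C,D,m,F]
After op 2 (rotate(-3)): offset=3, physical=[A,B,C,D,m,F], logical=[D,m,F,A,B,C]
After op 3 (replace(1, 'i')): offset=3, physical=[A,B,C,D,i,F], logical=[D,i,F,A,B,C]
After op 4 (swap(2, 5)): offset=3, physical=[A,B,F,D,i,C], logical=[D,i,C,A,B,F]
After op 5 (rotate(+3)): offset=0, physical=[A,B,F,D,i,C], logical=[A,B,F,D,i,C]
After op 6 (replace(5, 'e')): offset=0, physical=[A,B,F,D,i,e], logical=[A,B,F,D,i,e]
After op 7 (rotate(+3)): offset=3, physical=[A,B,F,D,i,e], logical=[D,i,e,A,B,F]

Answer: D,i,e,A,B,F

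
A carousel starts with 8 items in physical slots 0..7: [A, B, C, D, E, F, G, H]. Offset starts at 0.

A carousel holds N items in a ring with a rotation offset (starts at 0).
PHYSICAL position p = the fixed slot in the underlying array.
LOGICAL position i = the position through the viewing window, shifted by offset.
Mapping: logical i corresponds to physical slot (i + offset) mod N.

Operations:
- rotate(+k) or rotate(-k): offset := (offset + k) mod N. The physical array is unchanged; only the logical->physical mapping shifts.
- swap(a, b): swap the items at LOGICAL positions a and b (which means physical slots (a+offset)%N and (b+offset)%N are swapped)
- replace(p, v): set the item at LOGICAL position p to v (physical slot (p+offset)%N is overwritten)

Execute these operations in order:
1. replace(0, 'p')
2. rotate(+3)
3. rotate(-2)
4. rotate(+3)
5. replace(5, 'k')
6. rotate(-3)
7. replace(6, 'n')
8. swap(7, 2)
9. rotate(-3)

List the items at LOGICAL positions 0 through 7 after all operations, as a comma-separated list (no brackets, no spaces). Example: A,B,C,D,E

Answer: G,n,D,k,C,p,E,F

Derivation:
After op 1 (replace(0, 'p')): offset=0, physical=[p,B,C,D,E,F,G,H], logical=[p,B,C,D,E,F,G,H]
After op 2 (rotate(+3)): offset=3, physical=[p,B,C,D,E,F,G,H], logical=[D,E,F,G,H,p,B,C]
After op 3 (rotate(-2)): offset=1, physical=[p,B,C,D,E,F,G,H], logical=[B,C,D,E,F,G,H,p]
After op 4 (rotate(+3)): offset=4, physical=[p,B,C,D,E,F,G,H], logical=[E,F,G,H,p,B,C,D]
After op 5 (replace(5, 'k')): offset=4, physical=[p,k,C,D,E,F,G,H], logical=[E,F,G,H,p,k,C,D]
After op 6 (rotate(-3)): offset=1, physical=[p,k,C,D,E,F,G,H], logical=[k,C,D,E,F,G,H,p]
After op 7 (replace(6, 'n')): offset=1, physical=[p,k,C,D,E,F,G,n], logical=[k,C,D,E,F,G,n,p]
After op 8 (swap(7, 2)): offset=1, physical=[D,k,C,p,E,F,G,n], logical=[k,C,p,E,F,G,n,D]
After op 9 (rotate(-3)): offset=6, physical=[D,k,C,p,E,F,G,n], logical=[G,n,D,k,C,p,E,F]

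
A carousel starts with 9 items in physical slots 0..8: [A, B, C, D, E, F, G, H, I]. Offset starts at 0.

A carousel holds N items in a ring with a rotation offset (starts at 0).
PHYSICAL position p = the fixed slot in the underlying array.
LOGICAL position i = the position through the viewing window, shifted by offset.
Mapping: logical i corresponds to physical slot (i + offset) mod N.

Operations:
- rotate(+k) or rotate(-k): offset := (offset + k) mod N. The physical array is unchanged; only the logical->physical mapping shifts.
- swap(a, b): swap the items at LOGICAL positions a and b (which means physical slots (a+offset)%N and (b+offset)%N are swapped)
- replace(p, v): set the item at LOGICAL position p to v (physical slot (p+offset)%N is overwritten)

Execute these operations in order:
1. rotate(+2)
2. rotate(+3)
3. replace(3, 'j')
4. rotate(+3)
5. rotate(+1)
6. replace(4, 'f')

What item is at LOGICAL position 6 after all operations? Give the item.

Answer: G

Derivation:
After op 1 (rotate(+2)): offset=2, physical=[A,B,C,D,E,F,G,H,I], logical=[C,D,E,F,G,H,I,A,B]
After op 2 (rotate(+3)): offset=5, physical=[A,B,C,D,E,F,G,H,I], logical=[F,G,H,I,A,B,C,D,E]
After op 3 (replace(3, 'j')): offset=5, physical=[A,B,C,D,E,F,G,H,j], logical=[F,G,H,j,A,B,C,D,E]
After op 4 (rotate(+3)): offset=8, physical=[A,B,C,D,E,F,G,H,j], logical=[j,A,B,C,D,E,F,G,H]
After op 5 (rotate(+1)): offset=0, physical=[A,B,C,D,E,F,G,H,j], logical=[A,B,C,D,E,F,G,H,j]
After op 6 (replace(4, 'f')): offset=0, physical=[A,B,C,D,f,F,G,H,j], logical=[A,B,C,D,f,F,G,H,j]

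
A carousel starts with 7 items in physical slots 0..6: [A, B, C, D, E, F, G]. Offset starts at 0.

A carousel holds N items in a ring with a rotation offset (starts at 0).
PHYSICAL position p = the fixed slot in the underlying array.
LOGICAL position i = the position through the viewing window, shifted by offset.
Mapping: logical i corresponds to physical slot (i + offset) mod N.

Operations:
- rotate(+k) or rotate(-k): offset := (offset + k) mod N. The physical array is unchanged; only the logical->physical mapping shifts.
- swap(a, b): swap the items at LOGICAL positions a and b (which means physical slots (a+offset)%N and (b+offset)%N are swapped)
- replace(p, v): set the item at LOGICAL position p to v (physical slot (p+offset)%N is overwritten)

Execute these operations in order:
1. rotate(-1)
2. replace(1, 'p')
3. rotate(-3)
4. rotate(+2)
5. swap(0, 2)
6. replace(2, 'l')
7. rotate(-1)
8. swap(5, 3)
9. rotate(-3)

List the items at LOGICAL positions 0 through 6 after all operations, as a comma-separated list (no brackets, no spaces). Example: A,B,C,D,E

Answer: B,l,D,E,p,G,C

Derivation:
After op 1 (rotate(-1)): offset=6, physical=[A,B,C,D,E,F,G], logical=[G,A,B,C,D,E,F]
After op 2 (replace(1, 'p')): offset=6, physical=[p,B,C,D,E,F,G], logical=[G,p,B,C,D,E,F]
After op 3 (rotate(-3)): offset=3, physical=[p,B,C,D,E,F,G], logical=[D,E,F,G,p,B,C]
After op 4 (rotate(+2)): offset=5, physical=[p,B,C,D,E,F,G], logical=[F,G,p,B,C,D,E]
After op 5 (swap(0, 2)): offset=5, physical=[F,B,C,D,E,p,G], logical=[p,G,F,B,C,D,E]
After op 6 (replace(2, 'l')): offset=5, physical=[l,B,C,D,E,p,G], logical=[p,G,l,B,C,D,E]
After op 7 (rotate(-1)): offset=4, physical=[l,B,C,D,E,p,G], logical=[E,p,G,l,B,C,D]
After op 8 (swap(5, 3)): offset=4, physical=[C,B,l,D,E,p,G], logical=[E,p,G,C,B,l,D]
After op 9 (rotate(-3)): offset=1, physical=[C,B,l,D,E,p,G], logical=[B,l,D,E,p,G,C]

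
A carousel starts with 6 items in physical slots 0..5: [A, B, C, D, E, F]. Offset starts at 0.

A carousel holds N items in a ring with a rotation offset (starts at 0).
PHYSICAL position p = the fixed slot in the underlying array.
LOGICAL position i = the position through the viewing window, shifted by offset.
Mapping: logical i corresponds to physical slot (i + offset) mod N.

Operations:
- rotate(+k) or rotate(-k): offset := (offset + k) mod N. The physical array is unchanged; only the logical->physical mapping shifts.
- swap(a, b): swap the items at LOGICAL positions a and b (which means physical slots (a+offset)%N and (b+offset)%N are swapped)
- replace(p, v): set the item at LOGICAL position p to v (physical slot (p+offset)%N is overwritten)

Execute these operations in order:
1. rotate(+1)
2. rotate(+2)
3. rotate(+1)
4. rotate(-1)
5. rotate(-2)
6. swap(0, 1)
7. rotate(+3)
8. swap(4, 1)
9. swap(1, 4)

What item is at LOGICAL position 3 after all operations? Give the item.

After op 1 (rotate(+1)): offset=1, physical=[A,B,C,D,E,F], logical=[B,C,D,E,F,A]
After op 2 (rotate(+2)): offset=3, physical=[A,B,C,D,E,F], logical=[D,E,F,A,B,C]
After op 3 (rotate(+1)): offset=4, physical=[A,B,C,D,E,F], logical=[E,F,A,B,C,D]
After op 4 (rotate(-1)): offset=3, physical=[A,B,C,D,E,F], logical=[D,E,F,A,B,C]
After op 5 (rotate(-2)): offset=1, physical=[A,B,C,D,E,F], logical=[B,C,D,E,F,A]
After op 6 (swap(0, 1)): offset=1, physical=[A,C,B,D,E,F], logical=[C,B,D,E,F,A]
After op 7 (rotate(+3)): offset=4, physical=[A,C,B,D,E,F], logical=[E,F,A,C,B,D]
After op 8 (swap(4, 1)): offset=4, physical=[A,C,F,D,E,B], logical=[E,B,A,C,F,D]
After op 9 (swap(1, 4)): offset=4, physical=[A,C,B,D,E,F], logical=[E,F,A,C,B,D]

Answer: C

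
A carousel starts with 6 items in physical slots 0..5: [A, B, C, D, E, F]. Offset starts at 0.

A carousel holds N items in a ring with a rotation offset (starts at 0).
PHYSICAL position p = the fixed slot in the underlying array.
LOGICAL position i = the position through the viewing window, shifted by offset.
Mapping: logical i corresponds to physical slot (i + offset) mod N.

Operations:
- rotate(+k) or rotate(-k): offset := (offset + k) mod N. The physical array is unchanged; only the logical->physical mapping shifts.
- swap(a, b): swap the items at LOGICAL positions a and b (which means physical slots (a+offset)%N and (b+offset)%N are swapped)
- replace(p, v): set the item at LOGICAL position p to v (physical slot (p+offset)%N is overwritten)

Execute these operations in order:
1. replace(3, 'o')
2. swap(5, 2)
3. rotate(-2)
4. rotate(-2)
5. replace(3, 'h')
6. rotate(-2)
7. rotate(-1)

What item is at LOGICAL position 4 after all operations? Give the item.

Answer: o

Derivation:
After op 1 (replace(3, 'o')): offset=0, physical=[A,B,C,o,E,F], logical=[A,B,C,o,E,F]
After op 2 (swap(5, 2)): offset=0, physical=[A,B,F,o,E,C], logical=[A,B,F,o,E,C]
After op 3 (rotate(-2)): offset=4, physical=[A,B,F,o,E,C], logical=[E,C,A,B,F,o]
After op 4 (rotate(-2)): offset=2, physical=[A,B,F,o,E,C], logical=[F,o,E,C,A,B]
After op 5 (replace(3, 'h')): offset=2, physical=[A,B,F,o,E,h], logical=[F,o,E,h,A,B]
After op 6 (rotate(-2)): offset=0, physical=[A,B,F,o,E,h], logical=[A,B,F,o,E,h]
After op 7 (rotate(-1)): offset=5, physical=[A,B,F,o,E,h], logical=[h,A,B,F,o,E]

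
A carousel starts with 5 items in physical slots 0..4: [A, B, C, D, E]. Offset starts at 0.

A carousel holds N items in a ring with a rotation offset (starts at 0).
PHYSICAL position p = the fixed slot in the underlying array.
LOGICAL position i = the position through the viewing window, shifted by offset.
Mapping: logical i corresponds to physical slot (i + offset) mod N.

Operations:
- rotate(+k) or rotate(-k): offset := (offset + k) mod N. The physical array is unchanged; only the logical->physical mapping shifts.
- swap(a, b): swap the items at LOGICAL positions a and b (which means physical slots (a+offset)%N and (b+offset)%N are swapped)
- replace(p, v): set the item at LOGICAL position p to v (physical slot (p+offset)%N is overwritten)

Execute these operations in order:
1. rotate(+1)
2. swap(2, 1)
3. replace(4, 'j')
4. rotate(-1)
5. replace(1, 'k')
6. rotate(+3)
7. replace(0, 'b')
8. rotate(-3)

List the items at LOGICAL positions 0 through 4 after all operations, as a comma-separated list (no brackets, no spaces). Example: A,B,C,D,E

After op 1 (rotate(+1)): offset=1, physical=[A,B,C,D,E], logical=[B,C,D,E,A]
After op 2 (swap(2, 1)): offset=1, physical=[A,B,D,C,E], logical=[B,D,C,E,A]
After op 3 (replace(4, 'j')): offset=1, physical=[j,B,D,C,E], logical=[B,D,C,E,j]
After op 4 (rotate(-1)): offset=0, physical=[j,B,D,C,E], logical=[j,B,D,C,E]
After op 5 (replace(1, 'k')): offset=0, physical=[j,k,D,C,E], logical=[j,k,D,C,E]
After op 6 (rotate(+3)): offset=3, physical=[j,k,D,C,E], logical=[C,E,j,k,D]
After op 7 (replace(0, 'b')): offset=3, physical=[j,k,D,b,E], logical=[b,E,j,k,D]
After op 8 (rotate(-3)): offset=0, physical=[j,k,D,b,E], logical=[j,k,D,b,E]

Answer: j,k,D,b,E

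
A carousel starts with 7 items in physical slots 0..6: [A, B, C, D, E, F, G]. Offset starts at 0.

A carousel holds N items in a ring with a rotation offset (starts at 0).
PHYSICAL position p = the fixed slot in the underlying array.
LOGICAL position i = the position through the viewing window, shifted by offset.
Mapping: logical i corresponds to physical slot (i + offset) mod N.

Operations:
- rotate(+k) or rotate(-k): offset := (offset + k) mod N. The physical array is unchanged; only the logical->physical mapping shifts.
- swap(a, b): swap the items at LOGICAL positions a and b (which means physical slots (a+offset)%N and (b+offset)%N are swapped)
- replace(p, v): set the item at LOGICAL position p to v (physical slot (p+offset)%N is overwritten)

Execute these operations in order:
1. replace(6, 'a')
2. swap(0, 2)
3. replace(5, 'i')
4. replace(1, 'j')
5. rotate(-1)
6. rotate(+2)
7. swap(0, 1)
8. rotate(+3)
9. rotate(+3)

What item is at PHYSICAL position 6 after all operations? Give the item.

After op 1 (replace(6, 'a')): offset=0, physical=[A,B,C,D,E,F,a], logical=[A,B,C,D,E,F,a]
After op 2 (swap(0, 2)): offset=0, physical=[C,B,A,D,E,F,a], logical=[C,B,A,D,E,F,a]
After op 3 (replace(5, 'i')): offset=0, physical=[C,B,A,D,E,i,a], logical=[C,B,A,D,E,i,a]
After op 4 (replace(1, 'j')): offset=0, physical=[C,j,A,D,E,i,a], logical=[C,j,A,D,E,i,a]
After op 5 (rotate(-1)): offset=6, physical=[C,j,A,D,E,i,a], logical=[a,C,j,A,D,E,i]
After op 6 (rotate(+2)): offset=1, physical=[C,j,A,D,E,i,a], logical=[j,A,D,E,i,a,C]
After op 7 (swap(0, 1)): offset=1, physical=[C,A,j,D,E,i,a], logical=[A,j,D,E,i,a,C]
After op 8 (rotate(+3)): offset=4, physical=[C,A,j,D,E,i,a], logical=[E,i,a,C,A,j,D]
After op 9 (rotate(+3)): offset=0, physical=[C,A,j,D,E,i,a], logical=[C,A,j,D,E,i,a]

Answer: a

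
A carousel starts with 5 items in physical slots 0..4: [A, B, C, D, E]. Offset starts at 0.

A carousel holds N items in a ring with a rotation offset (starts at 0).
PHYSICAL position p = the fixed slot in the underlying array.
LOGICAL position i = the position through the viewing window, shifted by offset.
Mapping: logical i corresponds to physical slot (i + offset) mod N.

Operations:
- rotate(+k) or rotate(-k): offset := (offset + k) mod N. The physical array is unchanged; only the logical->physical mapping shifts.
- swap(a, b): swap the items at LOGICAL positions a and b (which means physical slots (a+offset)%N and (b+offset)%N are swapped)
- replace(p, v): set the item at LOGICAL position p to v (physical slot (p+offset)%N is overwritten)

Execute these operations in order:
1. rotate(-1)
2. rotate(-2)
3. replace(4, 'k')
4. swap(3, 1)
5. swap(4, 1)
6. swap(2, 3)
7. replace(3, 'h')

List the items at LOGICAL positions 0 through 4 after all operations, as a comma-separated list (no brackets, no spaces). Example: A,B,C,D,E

Answer: C,k,D,h,A

Derivation:
After op 1 (rotate(-1)): offset=4, physical=[A,B,C,D,E], logical=[E,A,B,C,D]
After op 2 (rotate(-2)): offset=2, physical=[A,B,C,D,E], logical=[C,D,E,A,B]
After op 3 (replace(4, 'k')): offset=2, physical=[A,k,C,D,E], logical=[C,D,E,A,k]
After op 4 (swap(3, 1)): offset=2, physical=[D,k,C,A,E], logical=[C,A,E,D,k]
After op 5 (swap(4, 1)): offset=2, physical=[D,A,C,k,E], logical=[C,k,E,D,A]
After op 6 (swap(2, 3)): offset=2, physical=[E,A,C,k,D], logical=[C,k,D,E,A]
After op 7 (replace(3, 'h')): offset=2, physical=[h,A,C,k,D], logical=[C,k,D,h,A]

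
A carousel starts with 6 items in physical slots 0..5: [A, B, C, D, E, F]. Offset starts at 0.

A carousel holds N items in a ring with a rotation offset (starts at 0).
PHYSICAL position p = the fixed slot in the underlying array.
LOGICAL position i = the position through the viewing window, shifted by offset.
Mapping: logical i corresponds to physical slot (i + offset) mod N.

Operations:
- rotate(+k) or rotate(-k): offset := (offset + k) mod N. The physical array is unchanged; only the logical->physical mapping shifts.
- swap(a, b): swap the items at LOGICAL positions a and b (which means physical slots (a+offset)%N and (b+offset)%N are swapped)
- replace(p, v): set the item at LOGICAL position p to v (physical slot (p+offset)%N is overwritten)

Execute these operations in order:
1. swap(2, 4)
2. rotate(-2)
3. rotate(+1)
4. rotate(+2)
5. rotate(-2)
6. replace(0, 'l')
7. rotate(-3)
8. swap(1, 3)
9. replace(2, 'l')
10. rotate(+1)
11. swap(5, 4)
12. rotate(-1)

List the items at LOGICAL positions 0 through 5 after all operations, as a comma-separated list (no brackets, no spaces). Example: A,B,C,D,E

Answer: B,l,l,D,A,E

Derivation:
After op 1 (swap(2, 4)): offset=0, physical=[A,B,E,D,C,F], logical=[A,B,E,D,C,F]
After op 2 (rotate(-2)): offset=4, physical=[A,B,E,D,C,F], logical=[C,F,A,B,E,D]
After op 3 (rotate(+1)): offset=5, physical=[A,B,E,D,C,F], logical=[F,A,B,E,D,C]
After op 4 (rotate(+2)): offset=1, physical=[A,B,E,D,C,F], logical=[B,E,D,C,F,A]
After op 5 (rotate(-2)): offset=5, physical=[A,B,E,D,C,F], logical=[F,A,B,E,D,C]
After op 6 (replace(0, 'l')): offset=5, physical=[A,B,E,D,C,l], logical=[l,A,B,E,D,C]
After op 7 (rotate(-3)): offset=2, physical=[A,B,E,D,C,l], logical=[E,D,C,l,A,B]
After op 8 (swap(1, 3)): offset=2, physical=[A,B,E,l,C,D], logical=[E,l,C,D,A,B]
After op 9 (replace(2, 'l')): offset=2, physical=[A,B,E,l,l,D], logical=[E,l,l,D,A,B]
After op 10 (rotate(+1)): offset=3, physical=[A,B,E,l,l,D], logical=[l,l,D,A,B,E]
After op 11 (swap(5, 4)): offset=3, physical=[A,E,B,l,l,D], logical=[l,l,D,A,E,B]
After op 12 (rotate(-1)): offset=2, physical=[A,E,B,l,l,D], logical=[B,l,l,D,A,E]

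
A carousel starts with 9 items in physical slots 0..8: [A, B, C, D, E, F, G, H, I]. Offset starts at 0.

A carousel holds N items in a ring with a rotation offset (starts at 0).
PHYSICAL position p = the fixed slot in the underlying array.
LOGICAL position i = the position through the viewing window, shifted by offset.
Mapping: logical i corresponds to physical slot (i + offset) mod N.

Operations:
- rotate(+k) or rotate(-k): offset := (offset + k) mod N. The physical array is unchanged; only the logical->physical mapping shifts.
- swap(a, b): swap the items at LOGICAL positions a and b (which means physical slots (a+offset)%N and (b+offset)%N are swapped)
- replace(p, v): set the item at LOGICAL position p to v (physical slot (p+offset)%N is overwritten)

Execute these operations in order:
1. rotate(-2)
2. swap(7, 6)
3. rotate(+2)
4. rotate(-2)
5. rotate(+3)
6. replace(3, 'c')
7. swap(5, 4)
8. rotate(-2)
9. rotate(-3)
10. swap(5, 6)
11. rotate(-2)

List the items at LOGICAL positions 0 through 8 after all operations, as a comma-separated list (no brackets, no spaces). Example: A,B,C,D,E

Answer: D,c,G,E,H,I,A,C,B

Derivation:
After op 1 (rotate(-2)): offset=7, physical=[A,B,C,D,E,F,G,H,I], logical=[H,I,A,B,C,D,E,F,G]
After op 2 (swap(7, 6)): offset=7, physical=[A,B,C,D,F,E,G,H,I], logical=[H,I,A,B,C,D,F,E,G]
After op 3 (rotate(+2)): offset=0, physical=[A,B,C,D,F,E,G,H,I], logical=[A,B,C,D,F,E,G,H,I]
After op 4 (rotate(-2)): offset=7, physical=[A,B,C,D,F,E,G,H,I], logical=[H,I,A,B,C,D,F,E,G]
After op 5 (rotate(+3)): offset=1, physical=[A,B,C,D,F,E,G,H,I], logical=[B,C,D,F,E,G,H,I,A]
After op 6 (replace(3, 'c')): offset=1, physical=[A,B,C,D,c,E,G,H,I], logical=[B,C,D,c,E,G,H,I,A]
After op 7 (swap(5, 4)): offset=1, physical=[A,B,C,D,c,G,E,H,I], logical=[B,C,D,c,G,E,H,I,A]
After op 8 (rotate(-2)): offset=8, physical=[A,B,C,D,c,G,E,H,I], logical=[I,A,B,C,D,c,G,E,H]
After op 9 (rotate(-3)): offset=5, physical=[A,B,C,D,c,G,E,H,I], logical=[G,E,H,I,A,B,C,D,c]
After op 10 (swap(5, 6)): offset=5, physical=[A,C,B,D,c,G,E,H,I], logical=[G,E,H,I,A,C,B,D,c]
After op 11 (rotate(-2)): offset=3, physical=[A,C,B,D,c,G,E,H,I], logical=[D,c,G,E,H,I,A,C,B]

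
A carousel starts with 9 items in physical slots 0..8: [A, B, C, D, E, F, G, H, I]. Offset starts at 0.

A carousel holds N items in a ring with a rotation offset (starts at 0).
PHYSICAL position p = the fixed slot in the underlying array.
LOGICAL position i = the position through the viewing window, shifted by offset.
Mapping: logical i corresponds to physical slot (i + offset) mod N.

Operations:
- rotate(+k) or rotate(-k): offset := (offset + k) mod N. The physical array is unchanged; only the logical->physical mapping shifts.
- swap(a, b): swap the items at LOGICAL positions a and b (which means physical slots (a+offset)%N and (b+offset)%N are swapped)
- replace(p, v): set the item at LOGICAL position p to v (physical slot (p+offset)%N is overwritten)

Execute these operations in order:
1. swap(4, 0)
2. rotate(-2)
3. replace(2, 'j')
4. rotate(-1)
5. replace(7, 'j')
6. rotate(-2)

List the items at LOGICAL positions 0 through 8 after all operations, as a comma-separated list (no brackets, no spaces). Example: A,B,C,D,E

After op 1 (swap(4, 0)): offset=0, physical=[E,B,C,D,A,F,G,H,I], logical=[E,B,C,D,A,F,G,H,I]
After op 2 (rotate(-2)): offset=7, physical=[E,B,C,D,A,F,G,H,I], logical=[H,I,E,B,C,D,A,F,G]
After op 3 (replace(2, 'j')): offset=7, physical=[j,B,C,D,A,F,G,H,I], logical=[H,I,j,B,C,D,A,F,G]
After op 4 (rotate(-1)): offset=6, physical=[j,B,C,D,A,F,G,H,I], logical=[G,H,I,j,B,C,D,A,F]
After op 5 (replace(7, 'j')): offset=6, physical=[j,B,C,D,j,F,G,H,I], logical=[G,H,I,j,B,C,D,j,F]
After op 6 (rotate(-2)): offset=4, physical=[j,B,C,D,j,F,G,H,I], logical=[j,F,G,H,I,j,B,C,D]

Answer: j,F,G,H,I,j,B,C,D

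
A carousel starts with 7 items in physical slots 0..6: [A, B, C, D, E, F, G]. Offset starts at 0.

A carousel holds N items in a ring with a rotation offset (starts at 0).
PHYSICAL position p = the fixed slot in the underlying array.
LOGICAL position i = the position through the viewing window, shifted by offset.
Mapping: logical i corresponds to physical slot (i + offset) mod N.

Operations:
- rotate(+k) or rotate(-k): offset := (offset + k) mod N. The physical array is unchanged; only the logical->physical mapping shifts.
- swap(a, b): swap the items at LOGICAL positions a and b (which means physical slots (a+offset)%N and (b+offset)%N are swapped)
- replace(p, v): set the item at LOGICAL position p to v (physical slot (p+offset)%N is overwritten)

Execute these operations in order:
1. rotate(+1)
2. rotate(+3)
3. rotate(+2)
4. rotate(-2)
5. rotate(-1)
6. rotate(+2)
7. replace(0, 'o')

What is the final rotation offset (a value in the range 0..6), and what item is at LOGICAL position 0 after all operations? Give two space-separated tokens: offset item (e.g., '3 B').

Answer: 5 o

Derivation:
After op 1 (rotate(+1)): offset=1, physical=[A,B,C,D,E,F,G], logical=[B,C,D,E,F,G,A]
After op 2 (rotate(+3)): offset=4, physical=[A,B,C,D,E,F,G], logical=[E,F,G,A,B,C,D]
After op 3 (rotate(+2)): offset=6, physical=[A,B,C,D,E,F,G], logical=[G,A,B,C,D,E,F]
After op 4 (rotate(-2)): offset=4, physical=[A,B,C,D,E,F,G], logical=[E,F,G,A,B,C,D]
After op 5 (rotate(-1)): offset=3, physical=[A,B,C,D,E,F,G], logical=[D,E,F,G,A,B,C]
After op 6 (rotate(+2)): offset=5, physical=[A,B,C,D,E,F,G], logical=[F,G,A,B,C,D,E]
After op 7 (replace(0, 'o')): offset=5, physical=[A,B,C,D,E,o,G], logical=[o,G,A,B,C,D,E]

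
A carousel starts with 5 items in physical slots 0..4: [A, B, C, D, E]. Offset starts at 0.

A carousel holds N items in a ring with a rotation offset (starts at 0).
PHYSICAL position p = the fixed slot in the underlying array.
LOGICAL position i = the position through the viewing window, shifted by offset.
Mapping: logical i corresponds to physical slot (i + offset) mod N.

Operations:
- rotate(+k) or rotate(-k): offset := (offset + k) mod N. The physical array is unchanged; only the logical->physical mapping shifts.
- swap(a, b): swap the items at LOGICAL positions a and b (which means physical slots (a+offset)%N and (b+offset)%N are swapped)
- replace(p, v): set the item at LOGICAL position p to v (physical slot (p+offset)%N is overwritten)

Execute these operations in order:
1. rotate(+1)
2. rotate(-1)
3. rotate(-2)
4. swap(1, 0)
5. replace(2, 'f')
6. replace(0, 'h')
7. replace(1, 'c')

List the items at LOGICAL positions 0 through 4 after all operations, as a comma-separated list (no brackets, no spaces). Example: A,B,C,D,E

After op 1 (rotate(+1)): offset=1, physical=[A,B,C,D,E], logical=[B,C,D,E,A]
After op 2 (rotate(-1)): offset=0, physical=[A,B,C,D,E], logical=[A,B,C,D,E]
After op 3 (rotate(-2)): offset=3, physical=[A,B,C,D,E], logical=[D,E,A,B,C]
After op 4 (swap(1, 0)): offset=3, physical=[A,B,C,E,D], logical=[E,D,A,B,C]
After op 5 (replace(2, 'f')): offset=3, physical=[f,B,C,E,D], logical=[E,D,f,B,C]
After op 6 (replace(0, 'h')): offset=3, physical=[f,B,C,h,D], logical=[h,D,f,B,C]
After op 7 (replace(1, 'c')): offset=3, physical=[f,B,C,h,c], logical=[h,c,f,B,C]

Answer: h,c,f,B,C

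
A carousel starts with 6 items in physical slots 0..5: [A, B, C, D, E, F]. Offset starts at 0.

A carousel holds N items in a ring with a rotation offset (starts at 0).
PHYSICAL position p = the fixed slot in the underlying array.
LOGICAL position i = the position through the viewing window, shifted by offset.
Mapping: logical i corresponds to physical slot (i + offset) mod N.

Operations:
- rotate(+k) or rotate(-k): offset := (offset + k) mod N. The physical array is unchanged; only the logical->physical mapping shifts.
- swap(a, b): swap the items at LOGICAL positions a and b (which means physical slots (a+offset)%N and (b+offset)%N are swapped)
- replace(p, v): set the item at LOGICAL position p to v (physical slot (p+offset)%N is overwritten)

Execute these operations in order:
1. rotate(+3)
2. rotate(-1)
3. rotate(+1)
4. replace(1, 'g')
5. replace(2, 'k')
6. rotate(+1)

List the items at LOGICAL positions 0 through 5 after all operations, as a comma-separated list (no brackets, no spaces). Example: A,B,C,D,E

After op 1 (rotate(+3)): offset=3, physical=[A,B,C,D,E,F], logical=[D,E,F,A,B,C]
After op 2 (rotate(-1)): offset=2, physical=[A,B,C,D,E,F], logical=[C,D,E,F,A,B]
After op 3 (rotate(+1)): offset=3, physical=[A,B,C,D,E,F], logical=[D,E,F,A,B,C]
After op 4 (replace(1, 'g')): offset=3, physical=[A,B,C,D,g,F], logical=[D,g,F,A,B,C]
After op 5 (replace(2, 'k')): offset=3, physical=[A,B,C,D,g,k], logical=[D,g,k,A,B,C]
After op 6 (rotate(+1)): offset=4, physical=[A,B,C,D,g,k], logical=[g,k,A,B,C,D]

Answer: g,k,A,B,C,D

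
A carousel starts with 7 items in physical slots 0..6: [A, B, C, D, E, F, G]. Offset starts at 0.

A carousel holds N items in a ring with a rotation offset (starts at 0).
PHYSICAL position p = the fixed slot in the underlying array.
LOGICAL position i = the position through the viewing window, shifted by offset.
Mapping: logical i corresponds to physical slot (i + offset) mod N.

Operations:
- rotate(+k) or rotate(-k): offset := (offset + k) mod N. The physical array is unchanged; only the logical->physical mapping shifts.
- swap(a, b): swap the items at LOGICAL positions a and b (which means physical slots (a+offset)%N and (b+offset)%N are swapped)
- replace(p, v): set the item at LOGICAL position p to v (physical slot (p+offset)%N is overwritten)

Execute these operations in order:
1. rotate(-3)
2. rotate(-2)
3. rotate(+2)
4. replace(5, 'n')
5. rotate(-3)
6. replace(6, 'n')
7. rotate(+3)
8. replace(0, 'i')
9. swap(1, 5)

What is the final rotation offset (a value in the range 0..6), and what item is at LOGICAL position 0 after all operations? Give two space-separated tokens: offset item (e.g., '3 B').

Answer: 4 i

Derivation:
After op 1 (rotate(-3)): offset=4, physical=[A,B,C,D,E,F,G], logical=[E,F,G,A,B,C,D]
After op 2 (rotate(-2)): offset=2, physical=[A,B,C,D,E,F,G], logical=[C,D,E,F,G,A,B]
After op 3 (rotate(+2)): offset=4, physical=[A,B,C,D,E,F,G], logical=[E,F,G,A,B,C,D]
After op 4 (replace(5, 'n')): offset=4, physical=[A,B,n,D,E,F,G], logical=[E,F,G,A,B,n,D]
After op 5 (rotate(-3)): offset=1, physical=[A,B,n,D,E,F,G], logical=[B,n,D,E,F,G,A]
After op 6 (replace(6, 'n')): offset=1, physical=[n,B,n,D,E,F,G], logical=[B,n,D,E,F,G,n]
After op 7 (rotate(+3)): offset=4, physical=[n,B,n,D,E,F,G], logical=[E,F,G,n,B,n,D]
After op 8 (replace(0, 'i')): offset=4, physical=[n,B,n,D,i,F,G], logical=[i,F,G,n,B,n,D]
After op 9 (swap(1, 5)): offset=4, physical=[n,B,F,D,i,n,G], logical=[i,n,G,n,B,F,D]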